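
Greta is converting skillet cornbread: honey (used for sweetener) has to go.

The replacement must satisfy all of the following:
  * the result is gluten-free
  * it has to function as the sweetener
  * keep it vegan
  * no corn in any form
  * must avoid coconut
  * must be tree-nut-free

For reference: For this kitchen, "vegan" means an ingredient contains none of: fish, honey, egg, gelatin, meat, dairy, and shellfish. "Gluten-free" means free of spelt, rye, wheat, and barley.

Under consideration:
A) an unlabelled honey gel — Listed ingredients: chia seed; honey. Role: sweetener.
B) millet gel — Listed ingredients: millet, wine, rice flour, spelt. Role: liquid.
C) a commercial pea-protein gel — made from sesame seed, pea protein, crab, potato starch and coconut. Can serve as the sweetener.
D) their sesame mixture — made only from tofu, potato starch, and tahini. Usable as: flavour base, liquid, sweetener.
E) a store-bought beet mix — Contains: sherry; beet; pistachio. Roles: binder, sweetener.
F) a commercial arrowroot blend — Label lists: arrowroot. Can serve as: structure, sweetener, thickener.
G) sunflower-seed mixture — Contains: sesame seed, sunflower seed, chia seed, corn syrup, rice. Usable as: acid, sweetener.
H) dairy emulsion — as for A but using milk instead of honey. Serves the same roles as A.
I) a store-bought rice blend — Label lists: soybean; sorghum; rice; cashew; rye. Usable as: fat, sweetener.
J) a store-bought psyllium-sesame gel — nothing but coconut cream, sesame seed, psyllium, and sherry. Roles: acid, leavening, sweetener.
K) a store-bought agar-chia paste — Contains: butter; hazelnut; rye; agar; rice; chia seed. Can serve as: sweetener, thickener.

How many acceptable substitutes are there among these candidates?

2

A: has honey, so not vegan — reject
B: not usable as a sweetener; has spelt, so not gluten-free — out
C: has crab, so not vegan; has coconut, so not coconut-free — reject
D: every rule checks out — keep
E: has pistachio, so not tree-nut-free — no
F: all constraints satisfied — keep
G: has corn syrup, so not corn-free — out
H: has milk, so not vegan — out
I: has rye, so not gluten-free; has cashew, so not tree-nut-free — out
J: has coconut cream, so not coconut-free — no
K: has butter, so not vegan; has rye, so not gluten-free (and 1 more) — no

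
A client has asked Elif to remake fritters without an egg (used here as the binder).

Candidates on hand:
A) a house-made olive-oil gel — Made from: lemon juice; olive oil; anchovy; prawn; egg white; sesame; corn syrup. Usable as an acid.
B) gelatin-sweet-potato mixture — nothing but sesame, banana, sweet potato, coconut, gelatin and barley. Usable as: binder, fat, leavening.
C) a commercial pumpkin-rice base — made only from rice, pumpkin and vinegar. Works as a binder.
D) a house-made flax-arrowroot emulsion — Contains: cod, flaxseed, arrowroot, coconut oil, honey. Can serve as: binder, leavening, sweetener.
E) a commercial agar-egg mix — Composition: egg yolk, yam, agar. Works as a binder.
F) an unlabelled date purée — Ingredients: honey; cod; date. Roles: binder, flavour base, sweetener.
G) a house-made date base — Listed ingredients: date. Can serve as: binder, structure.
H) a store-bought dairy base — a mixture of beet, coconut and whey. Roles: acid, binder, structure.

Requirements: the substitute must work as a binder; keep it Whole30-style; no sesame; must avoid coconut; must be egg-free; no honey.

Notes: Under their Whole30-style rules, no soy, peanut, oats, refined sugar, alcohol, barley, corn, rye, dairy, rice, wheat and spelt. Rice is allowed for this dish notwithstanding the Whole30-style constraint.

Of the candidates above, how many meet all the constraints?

A: not usable as a binder; has corn syrup, so not Whole30-style (and 2 more) — reject
B: has barley, so not Whole30-style; has sesame, so not sesame-free (and 1 more) — no
C: rice is permitted under the Whole30-style carve-out; nothing else excluded — keep
D: has coconut oil, so not coconut-free; has honey, so not honey-free — no
E: has egg yolk, so not egg-free — no
F: has honey, so not honey-free — out
G: works as a binder, no coconut, no honey — keep
H: has whey, so not Whole30-style; has coconut, so not coconut-free — reject

2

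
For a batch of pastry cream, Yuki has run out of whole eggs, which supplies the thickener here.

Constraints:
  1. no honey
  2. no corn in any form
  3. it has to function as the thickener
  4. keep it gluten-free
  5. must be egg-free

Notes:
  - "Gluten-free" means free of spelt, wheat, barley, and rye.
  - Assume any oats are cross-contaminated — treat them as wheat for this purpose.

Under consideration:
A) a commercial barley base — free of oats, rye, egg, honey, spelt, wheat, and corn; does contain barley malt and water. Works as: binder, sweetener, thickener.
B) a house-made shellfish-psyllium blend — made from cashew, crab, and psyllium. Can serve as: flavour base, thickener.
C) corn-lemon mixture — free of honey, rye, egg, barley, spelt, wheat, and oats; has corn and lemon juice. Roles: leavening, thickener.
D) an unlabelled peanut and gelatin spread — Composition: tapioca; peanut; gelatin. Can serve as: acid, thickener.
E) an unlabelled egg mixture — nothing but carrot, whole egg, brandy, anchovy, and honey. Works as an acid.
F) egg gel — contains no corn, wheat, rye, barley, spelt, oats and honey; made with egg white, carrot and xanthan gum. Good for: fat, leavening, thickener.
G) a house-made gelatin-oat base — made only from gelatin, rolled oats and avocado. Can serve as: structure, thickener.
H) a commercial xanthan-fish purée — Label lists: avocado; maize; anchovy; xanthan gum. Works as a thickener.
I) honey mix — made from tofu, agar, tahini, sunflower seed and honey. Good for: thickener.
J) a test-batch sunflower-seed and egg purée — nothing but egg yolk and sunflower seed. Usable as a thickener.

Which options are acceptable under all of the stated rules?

B, D

A: has barley malt, so not gluten-free — no
B: works as a thickener, gluten-free, no egg — keep
C: has corn, so not corn-free — no
D: works as a thickener, no egg, no honey — valid
E: not usable as a thickener; has honey, so not honey-free (and 1 more) — out
F: has egg white, so not egg-free — reject
G: has rolled oats, so not gluten-free — reject
H: has maize, so not corn-free — reject
I: has honey, so not honey-free — reject
J: has egg yolk, so not egg-free — no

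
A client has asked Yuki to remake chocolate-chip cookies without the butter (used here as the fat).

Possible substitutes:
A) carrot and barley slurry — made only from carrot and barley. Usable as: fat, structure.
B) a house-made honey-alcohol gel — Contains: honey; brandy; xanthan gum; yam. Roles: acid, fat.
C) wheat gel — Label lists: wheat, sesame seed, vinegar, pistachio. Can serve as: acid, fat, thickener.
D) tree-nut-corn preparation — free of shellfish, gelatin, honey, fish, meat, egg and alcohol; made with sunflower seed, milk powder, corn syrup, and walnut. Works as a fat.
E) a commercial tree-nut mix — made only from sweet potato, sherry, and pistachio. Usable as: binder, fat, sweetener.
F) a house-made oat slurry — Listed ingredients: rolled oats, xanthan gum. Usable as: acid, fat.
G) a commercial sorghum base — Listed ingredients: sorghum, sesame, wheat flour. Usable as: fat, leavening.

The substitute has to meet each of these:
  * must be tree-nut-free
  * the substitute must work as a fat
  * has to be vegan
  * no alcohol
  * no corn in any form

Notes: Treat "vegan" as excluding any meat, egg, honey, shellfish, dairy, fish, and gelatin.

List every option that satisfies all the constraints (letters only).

A, F, G

A: works as a fat, vegan, no tree nuts — valid
B: has honey, so not vegan; has brandy, so not alcohol-free — no
C: has pistachio, so not tree-nut-free — reject
D: has milk powder, so not vegan; has walnut, so not tree-nut-free (and 1 more) — no
E: has pistachio, so not tree-nut-free; has sherry, so not alcohol-free — out
F: works as a fat, no alcohol, no tree nuts — valid
G: only sesame, wheat flour, and sorghum; none excluded — valid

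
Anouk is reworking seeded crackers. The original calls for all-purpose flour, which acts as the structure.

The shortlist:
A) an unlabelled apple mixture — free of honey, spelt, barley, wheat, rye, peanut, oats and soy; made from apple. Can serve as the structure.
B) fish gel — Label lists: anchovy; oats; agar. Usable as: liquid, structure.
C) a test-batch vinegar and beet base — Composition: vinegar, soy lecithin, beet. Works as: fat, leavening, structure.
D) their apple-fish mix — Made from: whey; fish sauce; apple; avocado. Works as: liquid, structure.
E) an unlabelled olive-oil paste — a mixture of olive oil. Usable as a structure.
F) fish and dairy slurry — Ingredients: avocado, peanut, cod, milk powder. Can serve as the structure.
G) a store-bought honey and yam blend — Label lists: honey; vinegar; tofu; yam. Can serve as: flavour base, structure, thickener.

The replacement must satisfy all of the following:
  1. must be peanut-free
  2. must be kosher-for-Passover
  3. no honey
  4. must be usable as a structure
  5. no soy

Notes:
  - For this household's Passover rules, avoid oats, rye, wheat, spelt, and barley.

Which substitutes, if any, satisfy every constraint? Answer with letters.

A, D, E

A: no soy, no peanut — OK
B: has oats, so not kosher-for-Passover — reject
C: has soy lecithin, so not soy-free — reject
D: nothing on the exclusion list — keep
E: only olive oil; none excluded — keep
F: has peanut, so not peanut-free — no
G: has tofu, so not soy-free; has honey, so not honey-free — no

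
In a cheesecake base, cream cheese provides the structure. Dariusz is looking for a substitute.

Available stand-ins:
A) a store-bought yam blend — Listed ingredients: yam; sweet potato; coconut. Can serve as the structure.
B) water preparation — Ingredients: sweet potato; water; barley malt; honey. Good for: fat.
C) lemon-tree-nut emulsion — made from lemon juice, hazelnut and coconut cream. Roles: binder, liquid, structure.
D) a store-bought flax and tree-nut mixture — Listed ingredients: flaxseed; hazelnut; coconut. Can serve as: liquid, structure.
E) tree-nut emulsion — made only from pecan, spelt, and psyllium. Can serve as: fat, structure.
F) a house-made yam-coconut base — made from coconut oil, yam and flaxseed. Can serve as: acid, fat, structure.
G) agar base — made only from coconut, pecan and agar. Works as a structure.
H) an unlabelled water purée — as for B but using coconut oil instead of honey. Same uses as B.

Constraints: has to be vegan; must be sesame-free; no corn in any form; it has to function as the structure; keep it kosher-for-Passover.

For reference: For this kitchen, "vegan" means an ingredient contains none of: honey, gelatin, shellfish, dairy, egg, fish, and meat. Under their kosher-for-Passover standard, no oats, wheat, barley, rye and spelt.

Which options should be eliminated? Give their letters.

A: works as a structure, no sesame, vegan — valid
B: not usable as a structure; has honey, so not vegan (and 1 more) — no
C: nothing on the exclusion list — OK
D: only coconut, hazelnut, and flaxseed; none excluded — valid
E: has spelt, so not kosher-for-Passover — reject
F: no sesame, no corn — OK
G: every rule checks out — valid
H: not usable as a structure; has barley malt, so not kosher-for-Passover — out

B, E, H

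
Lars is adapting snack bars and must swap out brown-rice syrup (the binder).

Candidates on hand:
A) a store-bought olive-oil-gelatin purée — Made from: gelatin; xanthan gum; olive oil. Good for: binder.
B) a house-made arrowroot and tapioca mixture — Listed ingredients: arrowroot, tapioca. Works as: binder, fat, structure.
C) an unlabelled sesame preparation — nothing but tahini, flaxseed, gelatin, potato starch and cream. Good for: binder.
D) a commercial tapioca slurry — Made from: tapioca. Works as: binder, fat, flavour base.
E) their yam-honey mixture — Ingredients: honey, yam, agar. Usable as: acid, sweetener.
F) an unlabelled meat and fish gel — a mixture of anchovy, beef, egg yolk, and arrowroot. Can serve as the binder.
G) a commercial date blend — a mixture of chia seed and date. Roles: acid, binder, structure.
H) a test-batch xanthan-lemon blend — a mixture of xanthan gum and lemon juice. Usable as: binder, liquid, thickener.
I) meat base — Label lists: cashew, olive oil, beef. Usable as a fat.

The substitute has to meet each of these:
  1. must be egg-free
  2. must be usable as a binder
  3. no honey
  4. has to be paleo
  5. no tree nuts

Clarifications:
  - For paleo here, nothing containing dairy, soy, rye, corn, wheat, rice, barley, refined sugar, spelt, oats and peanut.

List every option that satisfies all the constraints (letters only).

A, B, D, G, H

A: nothing on the exclusion list — keep
B: all constraints satisfied — keep
C: has cream, so not paleo — no
D: no honey, no egg — keep
E: not usable as a binder; has honey, so not honey-free — out
F: has egg yolk, so not egg-free — reject
G: only chia seed and date; none excluded — keep
H: no egg, paleo — OK
I: not usable as a binder; has cashew, so not tree-nut-free — out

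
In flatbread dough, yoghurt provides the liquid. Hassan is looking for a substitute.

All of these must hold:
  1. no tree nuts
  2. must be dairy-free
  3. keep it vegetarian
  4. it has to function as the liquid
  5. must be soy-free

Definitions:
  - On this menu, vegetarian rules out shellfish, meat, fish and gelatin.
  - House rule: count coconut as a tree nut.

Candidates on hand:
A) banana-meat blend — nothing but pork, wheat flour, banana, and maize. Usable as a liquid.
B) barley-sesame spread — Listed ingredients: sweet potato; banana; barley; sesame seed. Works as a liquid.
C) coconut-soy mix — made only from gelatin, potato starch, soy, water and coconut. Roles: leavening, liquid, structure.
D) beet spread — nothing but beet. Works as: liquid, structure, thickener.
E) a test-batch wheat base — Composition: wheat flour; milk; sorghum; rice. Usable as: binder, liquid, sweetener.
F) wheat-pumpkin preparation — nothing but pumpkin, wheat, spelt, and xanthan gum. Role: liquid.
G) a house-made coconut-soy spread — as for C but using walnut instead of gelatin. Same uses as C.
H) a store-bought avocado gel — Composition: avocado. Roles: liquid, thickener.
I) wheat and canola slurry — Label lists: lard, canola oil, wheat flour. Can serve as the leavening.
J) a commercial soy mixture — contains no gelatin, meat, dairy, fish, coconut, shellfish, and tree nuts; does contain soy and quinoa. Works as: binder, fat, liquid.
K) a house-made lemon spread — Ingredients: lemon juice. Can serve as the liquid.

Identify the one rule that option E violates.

dairy-free

usable as a liquid: satisfied
vegetarian: satisfied
soy-free: satisfied
dairy-free: has milk — fails
tree-nut-free: satisfied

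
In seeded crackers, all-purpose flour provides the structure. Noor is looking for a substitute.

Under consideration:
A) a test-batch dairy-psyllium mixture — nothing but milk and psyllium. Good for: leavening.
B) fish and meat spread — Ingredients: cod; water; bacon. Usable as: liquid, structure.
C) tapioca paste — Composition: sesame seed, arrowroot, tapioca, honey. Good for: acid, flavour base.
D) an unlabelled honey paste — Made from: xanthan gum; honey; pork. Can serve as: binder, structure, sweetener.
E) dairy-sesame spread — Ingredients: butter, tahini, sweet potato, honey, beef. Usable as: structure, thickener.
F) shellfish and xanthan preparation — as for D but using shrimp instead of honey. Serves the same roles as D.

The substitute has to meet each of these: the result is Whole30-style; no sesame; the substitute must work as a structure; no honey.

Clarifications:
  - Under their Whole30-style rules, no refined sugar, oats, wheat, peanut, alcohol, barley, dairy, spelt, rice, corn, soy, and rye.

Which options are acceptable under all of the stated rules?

B, F

A: not usable as a structure; has milk, so not Whole30-style — no
B: only cod, bacon and water; none excluded — OK
C: not usable as a structure; has sesame seed, so not sesame-free (and 1 more) — out
D: has honey, so not honey-free — out
E: has butter, so not Whole30-style; has tahini, so not sesame-free (and 1 more) — out
F: only pork, shrimp and xanthan gum; none excluded — OK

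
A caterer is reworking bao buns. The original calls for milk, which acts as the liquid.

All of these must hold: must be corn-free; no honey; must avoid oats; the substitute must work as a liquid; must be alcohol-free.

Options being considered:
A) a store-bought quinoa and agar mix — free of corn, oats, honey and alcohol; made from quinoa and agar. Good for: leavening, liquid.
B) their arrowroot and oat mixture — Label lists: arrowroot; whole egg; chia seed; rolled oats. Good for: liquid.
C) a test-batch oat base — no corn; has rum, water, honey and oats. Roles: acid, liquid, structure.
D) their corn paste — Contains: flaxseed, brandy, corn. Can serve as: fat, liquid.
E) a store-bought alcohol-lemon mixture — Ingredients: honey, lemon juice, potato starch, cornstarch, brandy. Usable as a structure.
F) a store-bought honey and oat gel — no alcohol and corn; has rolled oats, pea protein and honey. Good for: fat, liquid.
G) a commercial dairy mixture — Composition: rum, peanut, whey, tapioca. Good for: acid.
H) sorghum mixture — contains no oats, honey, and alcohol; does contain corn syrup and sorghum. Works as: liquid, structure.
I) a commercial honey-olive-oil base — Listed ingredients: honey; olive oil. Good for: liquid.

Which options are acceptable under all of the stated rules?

A

A: nothing on the exclusion list — keep
B: has rolled oats, so not oat-free — out
C: has oats, so not oat-free; has rum, so not alcohol-free (and 1 more) — reject
D: has brandy, so not alcohol-free; has corn, so not corn-free — no
E: not usable as a liquid; has brandy, so not alcohol-free (and 2 more) — out
F: has rolled oats, so not oat-free; has honey, so not honey-free — out
G: not usable as a liquid; has rum, so not alcohol-free — reject
H: has corn syrup, so not corn-free — out
I: has honey, so not honey-free — reject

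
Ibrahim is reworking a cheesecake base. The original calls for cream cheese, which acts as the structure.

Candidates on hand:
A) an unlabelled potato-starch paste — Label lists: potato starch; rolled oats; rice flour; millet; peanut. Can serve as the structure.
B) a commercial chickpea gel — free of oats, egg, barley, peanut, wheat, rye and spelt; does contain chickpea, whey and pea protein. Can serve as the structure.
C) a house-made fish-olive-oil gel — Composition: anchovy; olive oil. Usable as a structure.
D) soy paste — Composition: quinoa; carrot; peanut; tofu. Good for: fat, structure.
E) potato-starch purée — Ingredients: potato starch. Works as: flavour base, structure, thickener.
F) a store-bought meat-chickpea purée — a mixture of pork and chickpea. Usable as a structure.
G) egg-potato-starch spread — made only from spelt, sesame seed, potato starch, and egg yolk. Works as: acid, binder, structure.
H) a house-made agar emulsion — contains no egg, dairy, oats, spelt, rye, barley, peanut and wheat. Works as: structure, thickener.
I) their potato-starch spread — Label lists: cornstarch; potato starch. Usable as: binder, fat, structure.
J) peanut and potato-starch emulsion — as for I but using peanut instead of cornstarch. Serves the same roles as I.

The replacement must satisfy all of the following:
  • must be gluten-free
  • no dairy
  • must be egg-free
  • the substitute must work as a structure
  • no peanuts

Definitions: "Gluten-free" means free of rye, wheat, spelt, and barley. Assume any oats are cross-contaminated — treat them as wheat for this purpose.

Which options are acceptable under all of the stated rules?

A: has rolled oats, so not gluten-free; has peanut, so not peanut-free — out
B: has whey, so not dairy-free — out
C: no dairy, no egg — valid
D: has peanut, so not peanut-free — reject
E: only potato starch; none excluded — valid
F: only pork and chickpea; none excluded — keep
G: has spelt, so not gluten-free; has egg yolk, so not egg-free — no
H: every rule checks out — OK
I: gluten-free, no peanut — valid
J: has peanut, so not peanut-free — no

C, E, F, H, I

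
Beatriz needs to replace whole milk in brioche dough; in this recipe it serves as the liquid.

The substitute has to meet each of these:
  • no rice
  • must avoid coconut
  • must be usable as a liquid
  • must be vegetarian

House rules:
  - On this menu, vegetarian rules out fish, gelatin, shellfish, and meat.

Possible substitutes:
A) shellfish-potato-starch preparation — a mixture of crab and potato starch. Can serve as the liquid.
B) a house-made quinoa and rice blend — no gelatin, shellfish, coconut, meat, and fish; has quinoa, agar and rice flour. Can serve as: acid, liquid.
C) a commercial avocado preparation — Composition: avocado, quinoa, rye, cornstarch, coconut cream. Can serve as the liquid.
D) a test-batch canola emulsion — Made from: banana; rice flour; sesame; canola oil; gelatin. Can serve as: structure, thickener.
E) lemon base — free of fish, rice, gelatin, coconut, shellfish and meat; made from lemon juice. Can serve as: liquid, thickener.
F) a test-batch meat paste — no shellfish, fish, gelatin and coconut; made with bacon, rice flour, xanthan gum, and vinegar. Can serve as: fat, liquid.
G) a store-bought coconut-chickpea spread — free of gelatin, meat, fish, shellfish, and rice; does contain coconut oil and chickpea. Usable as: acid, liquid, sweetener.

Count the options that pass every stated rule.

A: has crab, so not vegetarian — out
B: has rice flour, so not rice-free — reject
C: has coconut cream, so not coconut-free — out
D: not usable as a liquid; has gelatin, so not vegetarian (and 1 more) — out
E: works as a liquid, no rice, vegetarian — valid
F: has bacon, so not vegetarian; has rice flour, so not rice-free — out
G: has coconut oil, so not coconut-free — out

1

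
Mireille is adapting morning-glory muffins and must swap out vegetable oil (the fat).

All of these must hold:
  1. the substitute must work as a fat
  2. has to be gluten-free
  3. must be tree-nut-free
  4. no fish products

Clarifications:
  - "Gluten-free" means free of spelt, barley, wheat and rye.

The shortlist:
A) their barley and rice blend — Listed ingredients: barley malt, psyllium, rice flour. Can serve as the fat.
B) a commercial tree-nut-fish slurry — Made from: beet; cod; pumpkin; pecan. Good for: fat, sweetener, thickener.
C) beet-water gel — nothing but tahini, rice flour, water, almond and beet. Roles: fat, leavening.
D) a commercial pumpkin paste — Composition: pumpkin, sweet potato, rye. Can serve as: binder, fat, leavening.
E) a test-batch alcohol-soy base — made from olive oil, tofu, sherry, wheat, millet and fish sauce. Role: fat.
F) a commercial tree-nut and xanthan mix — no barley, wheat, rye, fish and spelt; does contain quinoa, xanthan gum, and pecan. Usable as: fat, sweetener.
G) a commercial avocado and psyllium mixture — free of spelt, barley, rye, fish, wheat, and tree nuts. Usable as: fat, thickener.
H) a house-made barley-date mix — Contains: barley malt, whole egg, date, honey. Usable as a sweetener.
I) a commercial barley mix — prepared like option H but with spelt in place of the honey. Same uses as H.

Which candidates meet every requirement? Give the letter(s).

G

A: has barley malt, so not gluten-free — reject
B: has cod, so not fish-free; has pecan, so not tree-nut-free — out
C: has almond, so not tree-nut-free — reject
D: has rye, so not gluten-free — out
E: has wheat, so not gluten-free; has fish sauce, so not fish-free — out
F: has pecan, so not tree-nut-free — out
G: works as a fat, gluten-free, no tree nuts — valid
H: not usable as a fat; has barley malt, so not gluten-free — reject
I: not usable as a fat; has barley malt, so not gluten-free — reject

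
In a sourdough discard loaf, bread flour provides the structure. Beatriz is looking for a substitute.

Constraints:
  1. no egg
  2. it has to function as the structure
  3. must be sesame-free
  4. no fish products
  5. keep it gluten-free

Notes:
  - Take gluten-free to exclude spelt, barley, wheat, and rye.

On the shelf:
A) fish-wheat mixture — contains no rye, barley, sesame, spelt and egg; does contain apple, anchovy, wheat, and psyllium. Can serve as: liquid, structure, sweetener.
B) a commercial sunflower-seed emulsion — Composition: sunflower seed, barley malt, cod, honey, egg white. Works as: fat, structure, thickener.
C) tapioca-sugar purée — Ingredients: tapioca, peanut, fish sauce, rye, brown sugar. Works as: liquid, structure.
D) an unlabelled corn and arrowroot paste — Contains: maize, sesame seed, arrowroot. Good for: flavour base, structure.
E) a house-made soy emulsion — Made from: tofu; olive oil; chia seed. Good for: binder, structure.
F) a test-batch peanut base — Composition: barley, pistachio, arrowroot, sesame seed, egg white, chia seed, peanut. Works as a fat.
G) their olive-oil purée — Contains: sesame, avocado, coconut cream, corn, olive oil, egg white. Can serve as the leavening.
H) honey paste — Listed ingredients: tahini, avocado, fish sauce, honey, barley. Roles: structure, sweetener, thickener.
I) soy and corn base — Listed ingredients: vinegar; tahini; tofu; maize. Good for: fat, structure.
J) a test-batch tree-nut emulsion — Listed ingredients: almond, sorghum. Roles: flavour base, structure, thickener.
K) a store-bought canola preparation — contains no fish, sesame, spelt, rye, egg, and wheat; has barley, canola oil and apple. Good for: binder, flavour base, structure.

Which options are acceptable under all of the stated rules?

E, J

A: has wheat, so not gluten-free; has anchovy, so not fish-free — out
B: has barley malt, so not gluten-free; has egg white, so not egg-free (and 1 more) — out
C: has rye, so not gluten-free; has fish sauce, so not fish-free — no
D: has sesame seed, so not sesame-free — no
E: works as a structure, no fish, no sesame — OK
F: not usable as a structure; has barley, so not gluten-free (and 2 more) — out
G: not usable as a structure; has egg white, so not egg-free (and 1 more) — no
H: has barley, so not gluten-free; has fish sauce, so not fish-free (and 1 more) — no
I: has tahini, so not sesame-free — reject
J: only almond and sorghum; none excluded — keep
K: has barley, so not gluten-free — out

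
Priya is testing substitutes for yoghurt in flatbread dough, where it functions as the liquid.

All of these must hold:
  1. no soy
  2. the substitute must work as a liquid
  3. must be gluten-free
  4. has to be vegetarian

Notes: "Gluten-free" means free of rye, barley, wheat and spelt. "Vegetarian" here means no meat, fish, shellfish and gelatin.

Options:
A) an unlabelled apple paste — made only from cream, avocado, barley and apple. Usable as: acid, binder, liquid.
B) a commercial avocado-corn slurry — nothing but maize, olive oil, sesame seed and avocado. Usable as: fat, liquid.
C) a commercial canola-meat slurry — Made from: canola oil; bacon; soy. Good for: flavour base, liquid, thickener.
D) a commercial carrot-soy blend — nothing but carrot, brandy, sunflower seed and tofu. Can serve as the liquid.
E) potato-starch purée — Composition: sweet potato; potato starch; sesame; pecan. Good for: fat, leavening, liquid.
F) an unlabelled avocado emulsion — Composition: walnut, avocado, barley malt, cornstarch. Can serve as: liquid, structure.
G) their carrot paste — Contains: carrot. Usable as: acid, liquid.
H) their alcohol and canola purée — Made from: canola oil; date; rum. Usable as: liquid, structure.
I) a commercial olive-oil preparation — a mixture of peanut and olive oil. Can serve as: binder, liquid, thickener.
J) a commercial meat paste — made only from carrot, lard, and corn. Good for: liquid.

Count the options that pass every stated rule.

5

A: has barley, so not gluten-free — reject
B: maize and sesame seed etc. — none of it excluded — OK
C: has bacon, so not vegetarian; has soy, so not soy-free — no
D: has tofu, so not soy-free — out
E: sesame and pecan etc. — none of it excluded — keep
F: has barley malt, so not gluten-free — out
G: only carrot; none excluded — OK
H: every rule checks out — OK
I: only peanut and olive oil; none excluded — keep
J: has lard, so not vegetarian — out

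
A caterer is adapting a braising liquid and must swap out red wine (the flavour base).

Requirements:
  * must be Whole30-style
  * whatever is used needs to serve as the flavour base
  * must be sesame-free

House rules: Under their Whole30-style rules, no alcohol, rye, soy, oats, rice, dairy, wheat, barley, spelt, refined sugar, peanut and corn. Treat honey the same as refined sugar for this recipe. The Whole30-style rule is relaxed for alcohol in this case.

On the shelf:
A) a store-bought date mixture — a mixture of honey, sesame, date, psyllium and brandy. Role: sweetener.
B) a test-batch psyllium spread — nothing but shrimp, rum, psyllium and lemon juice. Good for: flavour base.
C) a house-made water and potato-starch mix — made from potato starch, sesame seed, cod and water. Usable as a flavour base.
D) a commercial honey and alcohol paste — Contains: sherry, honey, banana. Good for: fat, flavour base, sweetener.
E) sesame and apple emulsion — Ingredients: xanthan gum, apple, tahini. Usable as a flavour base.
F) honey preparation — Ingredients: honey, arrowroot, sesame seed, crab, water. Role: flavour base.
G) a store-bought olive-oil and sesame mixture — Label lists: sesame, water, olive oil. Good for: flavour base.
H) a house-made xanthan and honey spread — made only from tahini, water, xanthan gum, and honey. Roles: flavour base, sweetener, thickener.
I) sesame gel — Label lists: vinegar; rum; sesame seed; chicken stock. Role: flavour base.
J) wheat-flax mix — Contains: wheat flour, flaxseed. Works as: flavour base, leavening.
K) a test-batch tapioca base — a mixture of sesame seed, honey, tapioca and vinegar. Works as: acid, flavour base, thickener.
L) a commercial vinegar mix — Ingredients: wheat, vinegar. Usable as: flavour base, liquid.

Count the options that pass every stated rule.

A: not usable as a flavour base; has honey, so not Whole30-style (and 1 more) — out
B: alcohol is permitted under the Whole30-style carve-out; nothing else excluded — keep
C: has sesame seed, so not sesame-free — no
D: has honey, so not Whole30-style — out
E: has tahini, so not sesame-free — no
F: has honey, so not Whole30-style; has sesame seed, so not sesame-free — out
G: has sesame, so not sesame-free — reject
H: has honey, so not Whole30-style; has tahini, so not sesame-free — out
I: has sesame seed, so not sesame-free — no
J: has wheat flour, so not Whole30-style — out
K: has honey, so not Whole30-style; has sesame seed, so not sesame-free — reject
L: has wheat, so not Whole30-style — out

1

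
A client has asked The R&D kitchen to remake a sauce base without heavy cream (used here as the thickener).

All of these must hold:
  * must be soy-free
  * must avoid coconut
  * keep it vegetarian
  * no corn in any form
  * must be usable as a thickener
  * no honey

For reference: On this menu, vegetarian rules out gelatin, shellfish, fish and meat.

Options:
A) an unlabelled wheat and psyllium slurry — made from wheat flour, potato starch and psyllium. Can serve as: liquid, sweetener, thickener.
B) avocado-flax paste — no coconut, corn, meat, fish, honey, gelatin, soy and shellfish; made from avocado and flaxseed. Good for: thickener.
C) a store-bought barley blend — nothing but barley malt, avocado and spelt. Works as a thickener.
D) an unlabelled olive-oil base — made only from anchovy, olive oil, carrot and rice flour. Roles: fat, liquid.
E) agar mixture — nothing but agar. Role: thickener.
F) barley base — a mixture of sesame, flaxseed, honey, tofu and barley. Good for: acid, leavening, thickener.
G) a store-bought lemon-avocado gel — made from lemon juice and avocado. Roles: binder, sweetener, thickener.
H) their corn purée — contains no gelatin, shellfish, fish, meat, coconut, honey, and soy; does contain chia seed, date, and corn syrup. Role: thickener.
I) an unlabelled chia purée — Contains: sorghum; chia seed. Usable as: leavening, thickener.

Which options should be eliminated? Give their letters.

A: only wheat flour, potato starch, and psyllium; none excluded — OK
B: all constraints satisfied — valid
C: every rule checks out — OK
D: not usable as a thickener; has anchovy, so not vegetarian — no
E: every rule checks out — valid
F: has tofu, so not soy-free; has honey, so not honey-free — out
G: works as a thickener, no soy, no corn — OK
H: has corn syrup, so not corn-free — out
I: works as a thickener, no honey, no corn — valid

D, F, H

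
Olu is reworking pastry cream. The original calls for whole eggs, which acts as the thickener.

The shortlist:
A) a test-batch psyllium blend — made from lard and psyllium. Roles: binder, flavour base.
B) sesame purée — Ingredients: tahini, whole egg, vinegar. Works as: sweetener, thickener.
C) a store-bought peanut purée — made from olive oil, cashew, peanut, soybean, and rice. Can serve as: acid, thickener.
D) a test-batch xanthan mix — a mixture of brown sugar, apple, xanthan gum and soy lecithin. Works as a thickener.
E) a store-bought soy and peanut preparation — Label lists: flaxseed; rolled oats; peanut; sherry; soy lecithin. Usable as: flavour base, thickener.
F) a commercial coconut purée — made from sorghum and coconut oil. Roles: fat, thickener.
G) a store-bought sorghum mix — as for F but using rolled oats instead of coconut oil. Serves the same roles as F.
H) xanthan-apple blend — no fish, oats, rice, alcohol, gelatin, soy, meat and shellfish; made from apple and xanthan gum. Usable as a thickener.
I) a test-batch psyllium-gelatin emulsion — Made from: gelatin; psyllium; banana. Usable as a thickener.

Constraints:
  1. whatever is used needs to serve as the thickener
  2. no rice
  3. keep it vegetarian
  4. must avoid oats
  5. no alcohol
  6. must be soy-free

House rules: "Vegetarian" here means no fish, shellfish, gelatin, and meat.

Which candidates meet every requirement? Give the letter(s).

A: not usable as a thickener; has lard, so not vegetarian — no
B: all constraints satisfied — keep
C: has rice, so not rice-free; has soybean, so not soy-free — reject
D: has soy lecithin, so not soy-free — out
E: has soy lecithin, so not soy-free; has sherry, so not alcohol-free (and 1 more) — reject
F: works as a thickener, no soy, no oats — keep
G: has rolled oats, so not oat-free — reject
H: no alcohol, vegetarian — valid
I: has gelatin, so not vegetarian — reject

B, F, H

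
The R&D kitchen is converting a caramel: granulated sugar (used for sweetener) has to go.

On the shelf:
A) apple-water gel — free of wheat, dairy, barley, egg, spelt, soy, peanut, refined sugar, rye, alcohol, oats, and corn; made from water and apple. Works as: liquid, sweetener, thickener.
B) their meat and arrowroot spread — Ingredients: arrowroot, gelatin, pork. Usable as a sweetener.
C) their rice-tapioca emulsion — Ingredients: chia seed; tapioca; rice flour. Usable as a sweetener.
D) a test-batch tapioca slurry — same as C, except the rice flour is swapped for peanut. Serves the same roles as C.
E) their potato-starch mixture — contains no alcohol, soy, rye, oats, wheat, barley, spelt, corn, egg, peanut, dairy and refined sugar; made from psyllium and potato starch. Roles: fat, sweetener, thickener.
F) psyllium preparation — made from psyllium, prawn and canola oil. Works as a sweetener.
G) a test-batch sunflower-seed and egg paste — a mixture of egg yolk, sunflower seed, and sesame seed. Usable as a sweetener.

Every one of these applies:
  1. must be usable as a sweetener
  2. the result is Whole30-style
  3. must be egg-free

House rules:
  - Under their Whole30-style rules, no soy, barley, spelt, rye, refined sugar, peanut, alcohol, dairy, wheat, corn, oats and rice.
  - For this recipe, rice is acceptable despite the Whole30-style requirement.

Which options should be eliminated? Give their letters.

A: no egg, Whole30-style — OK
B: works as a sweetener, no egg, Whole30-style — OK
C: rice is permitted under the Whole30-style carve-out; nothing else excluded — OK
D: has peanut, so not Whole30-style — no
E: works as a sweetener, Whole30-style, no egg — valid
F: no egg, Whole30-style — keep
G: has egg yolk, so not egg-free — no

D, G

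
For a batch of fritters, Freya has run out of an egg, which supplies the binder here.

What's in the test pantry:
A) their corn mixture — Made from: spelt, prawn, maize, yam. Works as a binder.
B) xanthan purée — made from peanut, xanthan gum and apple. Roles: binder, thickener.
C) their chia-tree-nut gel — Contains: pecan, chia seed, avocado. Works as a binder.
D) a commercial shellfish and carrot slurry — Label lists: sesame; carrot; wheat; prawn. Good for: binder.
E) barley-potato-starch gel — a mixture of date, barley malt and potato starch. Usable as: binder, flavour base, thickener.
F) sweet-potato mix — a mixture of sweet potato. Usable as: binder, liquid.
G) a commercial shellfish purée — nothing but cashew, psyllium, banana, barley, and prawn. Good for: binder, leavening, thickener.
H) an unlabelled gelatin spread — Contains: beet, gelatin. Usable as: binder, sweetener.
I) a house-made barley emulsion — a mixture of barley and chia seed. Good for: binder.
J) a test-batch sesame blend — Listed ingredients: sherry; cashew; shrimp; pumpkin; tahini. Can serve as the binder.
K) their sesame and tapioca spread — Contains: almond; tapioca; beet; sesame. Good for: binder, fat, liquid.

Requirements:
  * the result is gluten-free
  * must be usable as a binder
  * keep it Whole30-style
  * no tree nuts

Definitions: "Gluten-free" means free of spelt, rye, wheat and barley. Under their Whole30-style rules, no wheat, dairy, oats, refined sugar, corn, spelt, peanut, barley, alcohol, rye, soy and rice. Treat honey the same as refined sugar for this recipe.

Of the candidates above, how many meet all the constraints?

2

A: has spelt, so not gluten-free; has maize, so not Whole30-style — reject
B: has peanut, so not Whole30-style — no
C: has pecan, so not tree-nut-free — out
D: has wheat, so not gluten-free; has wheat, so not Whole30-style — no
E: has barley malt, so not gluten-free; has barley malt, so not Whole30-style — no
F: nothing on the exclusion list — OK
G: has barley, so not gluten-free; has barley, so not Whole30-style (and 1 more) — no
H: only gelatin and beet; none excluded — OK
I: has barley, so not gluten-free; has barley, so not Whole30-style — reject
J: has sherry, so not Whole30-style; has cashew, so not tree-nut-free — no
K: has almond, so not tree-nut-free — reject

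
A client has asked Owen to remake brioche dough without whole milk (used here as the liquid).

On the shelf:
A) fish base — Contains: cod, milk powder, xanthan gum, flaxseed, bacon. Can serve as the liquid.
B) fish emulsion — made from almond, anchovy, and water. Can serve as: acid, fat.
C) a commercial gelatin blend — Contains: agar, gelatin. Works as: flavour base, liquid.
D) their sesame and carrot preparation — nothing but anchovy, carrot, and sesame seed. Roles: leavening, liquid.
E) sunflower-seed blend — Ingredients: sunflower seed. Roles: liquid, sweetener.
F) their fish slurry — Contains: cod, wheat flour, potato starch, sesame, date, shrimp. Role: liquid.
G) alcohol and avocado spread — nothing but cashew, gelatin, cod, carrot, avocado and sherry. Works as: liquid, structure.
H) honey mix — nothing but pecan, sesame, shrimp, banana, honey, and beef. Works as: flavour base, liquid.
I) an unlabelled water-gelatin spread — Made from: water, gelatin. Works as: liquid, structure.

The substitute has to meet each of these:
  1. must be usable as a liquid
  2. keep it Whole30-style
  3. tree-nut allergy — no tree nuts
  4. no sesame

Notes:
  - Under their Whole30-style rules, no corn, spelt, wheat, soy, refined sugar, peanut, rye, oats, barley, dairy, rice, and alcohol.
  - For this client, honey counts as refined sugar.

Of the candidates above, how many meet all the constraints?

3

A: has milk powder, so not Whole30-style — reject
B: not usable as a liquid; has almond, so not tree-nut-free — out
C: all constraints satisfied — keep
D: has sesame seed, so not sesame-free — no
E: all constraints satisfied — keep
F: has wheat flour, so not Whole30-style; has sesame, so not sesame-free — no
G: has sherry, so not Whole30-style; has cashew, so not tree-nut-free — out
H: has honey, so not Whole30-style; has pecan, so not tree-nut-free (and 1 more) — reject
I: nothing on the exclusion list — OK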